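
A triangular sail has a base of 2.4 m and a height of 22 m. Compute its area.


Shape: triangle
Base b = 2.4 m, Height h = 22 m
Formula: A = (1/2) * b * h
A = 0.5 * 2.4 * 22
A = 0.5 * 52.8
A = 26.4
26.4 m^2


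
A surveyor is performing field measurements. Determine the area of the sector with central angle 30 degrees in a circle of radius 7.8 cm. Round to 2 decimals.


Shape: circular sector
Radius r = 7.8 cm, Angle = 30 degrees
Formula: A = (angle/360) * pi * r^2
r^2 = 60.84
Fraction of circle = 30/360
A = (30/360) * pi * 60.84
A = 5.07 * pi
A = 15.93
15.93 cm^2


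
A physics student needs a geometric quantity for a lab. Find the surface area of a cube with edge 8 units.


Shape: cube
Side s = 8 units
A cube has 6 square faces.
Formula: SA = 6 * s^2
s^2 = 64
SA = 6 * 64
SA = 384
384 units^2


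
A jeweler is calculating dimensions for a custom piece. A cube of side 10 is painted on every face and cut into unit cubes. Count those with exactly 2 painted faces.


Large cube: 10 x 10 x 10, cut into unit cubes.
n = 10, so n - 2 = 8
Cubes with 2 painted faces lie along the edges, excluding corners.
A cube has 12 edges; each contributes (n - 2) = 8 such cubes.
Count = 12 * 8 = 96
96 unit cubes


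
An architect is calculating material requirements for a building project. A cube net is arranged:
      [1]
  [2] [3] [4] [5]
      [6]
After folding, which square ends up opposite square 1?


Net: cross layout. Take square 3 as the base (bottom).
Fold the four squares in the horizontal row up around 3: 2 -> left, 4 -> right, 5 wraps to the top.
Fold 1 and 6 up from 3: 1 -> back, 6 -> front.
Opposite pairs are therefore: (1, 6), (2, 4), (3, 5).
Face 1 is opposite face 6.
face 6


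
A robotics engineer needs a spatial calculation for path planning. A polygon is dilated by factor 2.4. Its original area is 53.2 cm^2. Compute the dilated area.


Linear scale factor k = 2.4
Original area = 53.2 cm^2
Rule: under a linear scaling by k, areas scale by k^2.
k^2 = 2.4^2 = 5.76
New area = 53.2 * 5.76
New area = 306.432
306.432 cm^2


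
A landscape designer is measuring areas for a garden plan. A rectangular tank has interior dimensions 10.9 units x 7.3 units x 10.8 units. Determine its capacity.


Shape: rectangular prism
l = 10.9 units, w = 7.3 units, h = 10.8 units
Formula: V = l * w * h
V = 10.9 * 7.3 * 10.8
V = 79.57 * 10.8
V = 859.356
859.356 units^3


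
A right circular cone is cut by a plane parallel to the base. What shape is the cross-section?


Solid: right circular cone
Cutting plane: parallel to the base
Visualize the intersection of the plane with the solid's surface.
The boundary of the cut region is a circle.
circle


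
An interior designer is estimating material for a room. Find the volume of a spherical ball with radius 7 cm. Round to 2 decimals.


Shape: sphere
Radius r = 7 cm
Formula: V = (4/3) * pi * r^3
r^3 = 343
(4/3) * 343 = 457.333333
V = 457.333333 * pi
V = 1436.76
1436.76 cm^3


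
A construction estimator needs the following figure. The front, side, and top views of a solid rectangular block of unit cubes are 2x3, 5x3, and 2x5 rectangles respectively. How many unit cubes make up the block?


Orthographic views of a solid rectangular block:
Front view 2 x 3 -> length = 2, height = 3
Side view 5 x 3 -> width = 5, height = 3 (consistent)
Top view 2 x 5 -> confirms length = 2, width = 5
The block is 2 x 5 x 3.
Total unit cubes = 2 * 5 * 3 = 30
30 unit cubes


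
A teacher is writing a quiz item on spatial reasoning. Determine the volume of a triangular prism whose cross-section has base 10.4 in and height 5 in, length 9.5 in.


Shape: triangular prism
Triangle base = 10.4 in, triangle height = 5 in, prism length L = 9.5 in
Formula: V = (1/2 * b * h_tri) * L
Cross-section area = 0.5 * 10.4 * 5 = 26
V = 26 * 9.5
V = 247
247 in^3


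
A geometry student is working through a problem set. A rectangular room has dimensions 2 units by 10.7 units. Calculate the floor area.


Shape: rectangle
Length l = 2 units, Width w = 10.7 units
Formula: A = l * w
A = 2 * 10.7
A = 21.4
21.4 units^2


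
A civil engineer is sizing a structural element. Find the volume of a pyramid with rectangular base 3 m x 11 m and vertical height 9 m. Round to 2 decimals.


Shape: rectangular pyramid
Base: 3 m x 11 m, Height h = 9 m
Formula: V = (1/3) * base_area * h
base_area = 3 * 11 = 33
base_area * h = 33 * 9 = 297
V = 297 / 3
V = 99
99 m^3


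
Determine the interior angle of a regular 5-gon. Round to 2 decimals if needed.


Shape: regular pentagon (5 sides)
Formula: interior angle = (n - 2) * 180 / n
(n - 2) = 3
(n - 2) * 180 = 540
angle = 540 / 5
angle = 108
108 degrees


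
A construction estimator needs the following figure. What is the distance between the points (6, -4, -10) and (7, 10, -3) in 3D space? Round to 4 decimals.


3D distance between two points
P1 = (6, -4, -10), P2 = (7, 10, -3)
Formula: d = sqrt((x2-x1)^2 + (y2-y1)^2 + (z2-z1)^2)
dx = 7 - 6 = 1
dy = 10 - -4 = 14
dz = -3 - -10 = 7
dx^2 + dy^2 + dz^2 = 1 + 196 + 49 = 246
d = sqrt(246)
d = 15.6844
15.6844 units


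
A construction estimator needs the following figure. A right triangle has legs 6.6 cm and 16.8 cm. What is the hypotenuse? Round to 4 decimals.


Shape: right triangle
Legs a = 6.6 cm, b = 16.8 cm
Formula: c = sqrt(a^2 + b^2)
a^2 = 43.56, b^2 = 282.24
a^2 + b^2 = 325.8
c = sqrt(325.8)
c = 18.0499
18.0499 cm


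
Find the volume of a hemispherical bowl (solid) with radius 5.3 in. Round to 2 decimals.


Shape: hemisphere (half of a sphere)
Radius r = 5.3 in
Formula: V = (1/2) * (4/3) * pi * r^3 = (2/3) * pi * r^3
r^3 = 148.877
(2/3) * 148.877 = 99.251333
V = 99.251333 * pi
V = 311.81
311.81 in^3


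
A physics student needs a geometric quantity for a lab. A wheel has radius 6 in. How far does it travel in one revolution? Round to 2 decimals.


Shape: circle
Radius r = 6 in
Formula: C = 2 * pi * r
C = 2 * pi * 6
C = 12 * pi
C = 37.7
37.7 in


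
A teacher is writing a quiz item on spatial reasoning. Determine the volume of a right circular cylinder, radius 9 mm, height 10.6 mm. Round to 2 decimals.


Shape: cylinder
Radius r = 9 mm, Height h = 10.6 mm
Formula: V = pi * r^2 * h
r^2 = 81
V = pi * 81 * 10.6
V = 858.6 * pi
V = 2697.37
2697.37 mm^3


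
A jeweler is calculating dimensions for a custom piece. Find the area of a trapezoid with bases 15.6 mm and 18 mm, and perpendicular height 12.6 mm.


Shape: trapezoid
Parallel sides a = 15.6 mm, b = 18 mm; Height h = 12.6 mm
Formula: A = (a + b) * h / 2
a + b = 15.6 + 18 = 33.6
A = 33.6 * 12.6 / 2
A = 423.36 / 2
A = 211.68
211.68 mm^2


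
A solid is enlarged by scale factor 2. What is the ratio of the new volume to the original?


Linear scale factor k = 2
Rule: under a linear scaling by k, volumes scale by k^3.
k^3 = 2 * 2 * 2
k^3 = 4 * 2
k^3 = 8
Volume scales by a factor of 8.
8 (dimensionless)


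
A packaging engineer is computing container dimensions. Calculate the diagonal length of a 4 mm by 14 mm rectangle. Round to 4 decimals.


Shape: rectangle (diagonal via Pythagoras)
Sides: 4 mm and 14 mm
Formula: d = sqrt(l^2 + w^2)
l^2 = 16, w^2 = 196
l^2 + w^2 = 212
d = sqrt(212)
d = 14.5602
14.5602 mm


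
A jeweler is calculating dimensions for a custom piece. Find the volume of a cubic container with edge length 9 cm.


Shape: cube
Side s = 9 cm
Formula: V = s^3
V = 9 * 9 * 9
V = 81 * 9
V = 729
729 cm^3


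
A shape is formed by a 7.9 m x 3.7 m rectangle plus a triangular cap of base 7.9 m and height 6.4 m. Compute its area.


Composite shape: rectangle + triangle
Rectangle area = 7.9 * 3.7 = 29.23
Triangle area = 0.5 * 7.9 * 6.4 = 25.28
Total = 29.23 + 25.28
Total = 54.51
54.51 m^2


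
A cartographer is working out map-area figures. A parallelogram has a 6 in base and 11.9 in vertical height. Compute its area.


Shape: parallelogram
Base b = 6 in, Height h = 11.9 in
Formula: A = b * h
A = 6 * 11.9
A = 71.4
71.4 in^2


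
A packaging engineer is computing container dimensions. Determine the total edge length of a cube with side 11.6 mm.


Shape: cube
Side s = 11.6 mm
A cube has 12 edges, all equal.
Formula: total edge length = 12 * s
Total = 12 * 11.6
Total = 139.2
139.2 mm


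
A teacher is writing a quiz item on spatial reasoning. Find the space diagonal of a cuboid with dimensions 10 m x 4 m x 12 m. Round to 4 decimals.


Shape: rectangular box (space diagonal)
l = 10 m, w = 4 m, h = 12 m
Visualize: the diagonal of the base, then a right triangle with that diagonal and the height.
Formula: d = sqrt(l^2 + w^2 + h^2)
l^2 + w^2 + h^2 = 100 + 16 + 144 = 260
d = sqrt(260)
d = 16.1245
16.1245 m


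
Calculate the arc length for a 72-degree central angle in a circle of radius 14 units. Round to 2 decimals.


Shape: circular arc
Radius r = 14 units, Angle = 72 degrees
Formula: L = (angle/360) * 2 * pi * r
2 * pi * r = 28 * pi
L = (72/360) * 28 * pi
L = 5.6 * pi
L = 17.59
17.59 units


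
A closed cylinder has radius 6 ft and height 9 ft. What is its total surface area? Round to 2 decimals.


Shape: closed cylinder
Radius r = 6 ft, Height h = 9 ft
Formula: SA = 2*pi*r^2 + 2*pi*r*h = 2*pi*r*(r + h)
r + h = 15
2 * r * (r + h) = 2 * 6 * 15 = 180
SA = 180 * pi
SA = 565.49
565.49 ft^2


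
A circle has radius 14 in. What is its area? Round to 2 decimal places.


Shape: circle
Radius r = 14 in
Formula: A = pi * r^2
r^2 = 14^2 = 196
A = pi * 196
A = 615.75
615.75 in^2


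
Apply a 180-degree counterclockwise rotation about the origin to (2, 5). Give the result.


Transformation: rotation about the origin
Original point: (2, 5)
Rule for 180 deg: (x, y) -> (-x, -y)
Apply: (2, 5) -> (-2, -5)
(-2, -5)


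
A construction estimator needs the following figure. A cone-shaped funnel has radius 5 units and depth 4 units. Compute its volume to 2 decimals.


Shape: cone
Radius r = 5 units, Height h = 4 units
Formula: V = (1/3) * pi * r^2 * h
r^2 = 25
pi * r^2 * h = pi * 25 * 4 = 100 * pi
V = 100 * pi / 3
V = 104.72
104.72 units^3


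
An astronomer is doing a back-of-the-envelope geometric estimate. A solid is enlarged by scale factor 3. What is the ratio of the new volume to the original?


Linear scale factor k = 3
Rule: under a linear scaling by k, volumes scale by k^3.
k^3 = 3 * 3 * 3
k^3 = 9 * 3
k^3 = 27
Volume scales by a factor of 27.
27 (dimensionless)


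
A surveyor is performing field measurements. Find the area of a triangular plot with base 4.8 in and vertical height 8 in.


Shape: triangle
Base b = 4.8 in, Height h = 8 in
Formula: A = (1/2) * b * h
A = 0.5 * 4.8 * 8
A = 0.5 * 38.4
A = 19.2
19.2 in^2


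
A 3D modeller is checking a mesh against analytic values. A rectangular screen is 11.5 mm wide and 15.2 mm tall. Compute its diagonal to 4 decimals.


Shape: rectangle (diagonal via Pythagoras)
Sides: 11.5 mm and 15.2 mm
Formula: d = sqrt(l^2 + w^2)
l^2 = 132.25, w^2 = 231.04
l^2 + w^2 = 363.29
d = sqrt(363.29)
d = 19.0602
19.0602 mm


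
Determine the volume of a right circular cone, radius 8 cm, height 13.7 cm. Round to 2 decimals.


Shape: cone
Radius r = 8 cm, Height h = 13.7 cm
Formula: V = (1/3) * pi * r^2 * h
r^2 = 64
pi * r^2 * h = pi * 64 * 13.7 = 876.8 * pi
V = 876.8 * pi / 3
V = 918.18
918.18 cm^3


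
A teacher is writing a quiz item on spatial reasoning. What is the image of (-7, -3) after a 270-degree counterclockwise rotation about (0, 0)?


Transformation: rotation about the origin
Original point: (-7, -3)
Rule for 270 deg counterclockwise: (x, y) -> (y, -x)
Apply: (-7, -3) -> (-3, 7)
(-3, 7)


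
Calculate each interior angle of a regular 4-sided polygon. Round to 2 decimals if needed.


Shape: regular square (4 sides)
Formula: interior angle = (n - 2) * 180 / n
(n - 2) = 2
(n - 2) * 180 = 360
angle = 360 / 4
angle = 90
90 degrees


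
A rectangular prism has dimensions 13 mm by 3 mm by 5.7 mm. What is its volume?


Shape: rectangular prism
l = 13 mm, w = 3 mm, h = 5.7 mm
Formula: V = l * w * h
V = 13 * 3 * 5.7
V = 39 * 5.7
V = 222.3
222.3 mm^3


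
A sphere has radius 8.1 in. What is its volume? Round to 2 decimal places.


Shape: sphere
Radius r = 8.1 in
Formula: V = (4/3) * pi * r^3
r^3 = 531.441
(4/3) * 531.441 = 708.588
V = 708.588 * pi
V = 2226.09
2226.09 in^3


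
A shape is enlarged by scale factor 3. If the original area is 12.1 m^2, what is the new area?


Linear scale factor k = 3
Original area = 12.1 m^2
Rule: under a linear scaling by k, areas scale by k^2.
k^2 = 3^2 = 9
New area = 12.1 * 9
New area = 108.9
108.9 m^2


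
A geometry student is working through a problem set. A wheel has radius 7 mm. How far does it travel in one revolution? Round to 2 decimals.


Shape: circle
Radius r = 7 mm
Formula: C = 2 * pi * r
C = 2 * pi * 7
C = 14 * pi
C = 43.98
43.98 mm


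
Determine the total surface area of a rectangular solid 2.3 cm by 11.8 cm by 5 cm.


Shape: rectangular prism
l = 2.3 cm, w = 11.8 cm, h = 5 cm
Formula: SA = 2(lw + lh + wh)
lw = 27.14, lh = 11.5, wh = 59
lw + lh + wh = 97.64
SA = 2 * 97.64
SA = 195.28
195.28 cm^2


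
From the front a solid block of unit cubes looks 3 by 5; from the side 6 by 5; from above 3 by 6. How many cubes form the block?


Orthographic views of a solid rectangular block:
Front view 3 x 5 -> length = 3, height = 5
Side view 6 x 5 -> width = 6, height = 5 (consistent)
Top view 3 x 6 -> confirms length = 3, width = 6
The block is 3 x 6 x 5.
Total unit cubes = 3 * 6 * 5 = 90
90 unit cubes


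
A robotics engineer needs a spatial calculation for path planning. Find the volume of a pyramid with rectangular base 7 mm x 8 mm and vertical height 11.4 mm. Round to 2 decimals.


Shape: rectangular pyramid
Base: 7 mm x 8 mm, Height h = 11.4 mm
Formula: V = (1/3) * base_area * h
base_area = 7 * 8 = 56
base_area * h = 56 * 11.4 = 638.4
V = 638.4 / 3
V = 212.8
212.8 mm^3


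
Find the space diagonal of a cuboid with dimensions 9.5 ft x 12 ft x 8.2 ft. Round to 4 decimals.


Shape: rectangular box (space diagonal)
l = 9.5 ft, w = 12 ft, h = 8.2 ft
Visualize: the diagonal of the base, then a right triangle with that diagonal and the height.
Formula: d = sqrt(l^2 + w^2 + h^2)
l^2 + w^2 + h^2 = 90.25 + 144 + 67.24 = 301.49
d = sqrt(301.49)
d = 17.3635
17.3635 ft


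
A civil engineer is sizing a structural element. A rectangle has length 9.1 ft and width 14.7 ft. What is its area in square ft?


Shape: rectangle
Length l = 9.1 ft, Width w = 14.7 ft
Formula: A = l * w
A = 9.1 * 14.7
A = 133.77
133.77 ft^2


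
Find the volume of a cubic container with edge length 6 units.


Shape: cube
Side s = 6 units
Formula: V = s^3
V = 6 * 6 * 6
V = 36 * 6
V = 216
216 units^3


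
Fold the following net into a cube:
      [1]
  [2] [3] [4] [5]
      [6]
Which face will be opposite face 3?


Net: cross layout. Take square 3 as the base (bottom).
Fold the four squares in the horizontal row up around 3: 2 -> left, 4 -> right, 5 wraps to the top.
Fold 1 and 6 up from 3: 1 -> back, 6 -> front.
Opposite pairs are therefore: (1, 6), (2, 4), (3, 5).
Face 3 is opposite face 5.
face 5


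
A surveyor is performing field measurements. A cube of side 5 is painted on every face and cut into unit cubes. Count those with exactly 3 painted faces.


Large cube: 5 x 5 x 5, cut into unit cubes.
Cubes with 3 painted faces are at the corners. A cube always has 8 corners.
Count = 8
8 unit cubes


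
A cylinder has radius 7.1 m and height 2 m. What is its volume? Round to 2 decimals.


Shape: cylinder
Radius r = 7.1 m, Height h = 2 m
Formula: V = pi * r^2 * h
r^2 = 50.41
V = pi * 50.41 * 2
V = 100.82 * pi
V = 316.74
316.74 m^3


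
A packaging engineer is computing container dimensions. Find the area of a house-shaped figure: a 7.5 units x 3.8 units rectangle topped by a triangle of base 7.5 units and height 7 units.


Composite shape: rectangle + triangle
Rectangle area = 7.5 * 3.8 = 28.5
Triangle area = 0.5 * 7.5 * 7 = 26.25
Total = 28.5 + 26.25
Total = 54.75
54.75 units^2


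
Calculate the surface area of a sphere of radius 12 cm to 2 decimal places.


Shape: sphere
Radius r = 12 cm
Formula: SA = 4 * pi * r^2
r^2 = 144
SA = 4 * pi * 144
SA = 576 * pi
SA = 1809.56
1809.56 cm^2


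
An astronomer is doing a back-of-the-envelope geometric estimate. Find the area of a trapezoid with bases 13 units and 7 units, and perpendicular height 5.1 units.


Shape: trapezoid
Parallel sides a = 13 units, b = 7 units; Height h = 5.1 units
Formula: A = (a + b) * h / 2
a + b = 13 + 7 = 20
A = 20 * 5.1 / 2
A = 102 / 2
A = 51
51 units^2


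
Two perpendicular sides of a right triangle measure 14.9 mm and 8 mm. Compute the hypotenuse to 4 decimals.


Shape: right triangle
Legs a = 14.9 mm, b = 8 mm
Formula: c = sqrt(a^2 + b^2)
a^2 = 222.01, b^2 = 64
a^2 + b^2 = 286.01
c = sqrt(286.01)
c = 16.9118
16.9118 mm


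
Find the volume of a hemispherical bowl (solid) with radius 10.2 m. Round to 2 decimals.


Shape: hemisphere (half of a sphere)
Radius r = 10.2 m
Formula: V = (1/2) * (4/3) * pi * r^3 = (2/3) * pi * r^3
r^3 = 1061.208
(2/3) * 1061.208 = 707.472
V = 707.472 * pi
V = 2222.59
2222.59 m^3


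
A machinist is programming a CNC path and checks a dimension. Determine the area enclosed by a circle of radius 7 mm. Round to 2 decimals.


Shape: circle
Radius r = 7 mm
Formula: A = pi * r^2
r^2 = 7^2 = 49
A = pi * 49
A = 153.94
153.94 mm^2


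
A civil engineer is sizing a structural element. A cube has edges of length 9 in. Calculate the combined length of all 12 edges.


Shape: cube
Side s = 9 in
A cube has 12 edges, all equal.
Formula: total edge length = 12 * s
Total = 12 * 9
Total = 108
108 in


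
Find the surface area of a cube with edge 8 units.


Shape: cube
Side s = 8 units
A cube has 6 square faces.
Formula: SA = 6 * s^2
s^2 = 64
SA = 6 * 64
SA = 384
384 units^2


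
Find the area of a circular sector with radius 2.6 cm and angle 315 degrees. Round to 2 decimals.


Shape: circular sector
Radius r = 2.6 cm, Angle = 315 degrees
Formula: A = (angle/360) * pi * r^2
r^2 = 6.76
Fraction of circle = 315/360
A = (315/360) * pi * 6.76
A = 5.915 * pi
A = 18.58
18.58 cm^2


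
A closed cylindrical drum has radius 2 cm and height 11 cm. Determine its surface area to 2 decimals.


Shape: closed cylinder
Radius r = 2 cm, Height h = 11 cm
Formula: SA = 2*pi*r^2 + 2*pi*r*h = 2*pi*r*(r + h)
r + h = 13
2 * r * (r + h) = 2 * 2 * 13 = 52
SA = 52 * pi
SA = 163.36
163.36 cm^2


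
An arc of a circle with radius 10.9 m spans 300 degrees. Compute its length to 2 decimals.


Shape: circular arc
Radius r = 10.9 m, Angle = 300 degrees
Formula: L = (angle/360) * 2 * pi * r
2 * pi * r = 21.8 * pi
L = (300/360) * 21.8 * pi
L = 18.166667 * pi
L = 57.07
57.07 m


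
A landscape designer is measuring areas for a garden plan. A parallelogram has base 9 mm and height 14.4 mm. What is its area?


Shape: parallelogram
Base b = 9 mm, Height h = 14.4 mm
Formula: A = b * h
A = 9 * 14.4
A = 129.6
129.6 mm^2


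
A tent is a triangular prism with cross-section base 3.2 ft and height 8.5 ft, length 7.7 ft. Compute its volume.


Shape: triangular prism
Triangle base = 3.2 ft, triangle height = 8.5 ft, prism length L = 7.7 ft
Formula: V = (1/2 * b * h_tri) * L
Cross-section area = 0.5 * 3.2 * 8.5 = 13.6
V = 13.6 * 7.7
V = 104.72
104.72 ft^3


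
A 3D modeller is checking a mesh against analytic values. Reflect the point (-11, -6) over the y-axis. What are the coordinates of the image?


Transformation: reflection
Original point: (-11, -6)
Rule for reflection over the y-axis: (x, y) -> (-x, y)
Apply: (-11, -6) -> (11, -6)
(11, -6)


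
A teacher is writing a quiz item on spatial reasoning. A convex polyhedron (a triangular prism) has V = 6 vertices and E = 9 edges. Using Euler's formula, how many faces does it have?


Polyhedron: triangular prism
Euler's formula for convex polyhedra: V - E + F = 2
Given: V = 6 vertices and E = 9 edges
Solve for F:
F = 2 + E - V = 2 + 9 - 6 = 5
5 faces


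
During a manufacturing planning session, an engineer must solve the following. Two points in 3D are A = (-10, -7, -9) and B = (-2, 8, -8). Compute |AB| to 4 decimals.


3D distance between two points
P1 = (-10, -7, -9), P2 = (-2, 8, -8)
Formula: d = sqrt((x2-x1)^2 + (y2-y1)^2 + (z2-z1)^2)
dx = -2 - -10 = 8
dy = 8 - -7 = 15
dz = -8 - -9 = 1
dx^2 + dy^2 + dz^2 = 64 + 225 + 1 = 290
d = sqrt(290)
d = 17.0294
17.0294 units


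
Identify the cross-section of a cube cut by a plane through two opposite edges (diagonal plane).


Solid: cube
Cutting plane: through two opposite edges (diagonal plane)
Visualize the intersection of the plane with the solid's surface.
The boundary of the cut region is a rectangle.
rectangle


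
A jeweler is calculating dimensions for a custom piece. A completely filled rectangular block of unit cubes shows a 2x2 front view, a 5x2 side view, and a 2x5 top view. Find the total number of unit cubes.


Orthographic views of a solid rectangular block:
Front view 2 x 2 -> length = 2, height = 2
Side view 5 x 2 -> width = 5, height = 2 (consistent)
Top view 2 x 5 -> confirms length = 2, width = 5
The block is 2 x 5 x 2.
Total unit cubes = 2 * 5 * 2 = 20
20 unit cubes


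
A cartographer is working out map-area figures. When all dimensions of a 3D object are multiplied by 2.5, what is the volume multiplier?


Linear scale factor k = 2.5
Rule: under a linear scaling by k, volumes scale by k^3.
k^3 = 2.5 * 2.5 * 2.5
k^3 = 6.25 * 2.5
k^3 = 15.625
Volume scales by a factor of 15.625.
15.625 (dimensionless)


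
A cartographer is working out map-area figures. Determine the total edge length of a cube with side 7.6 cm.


Shape: cube
Side s = 7.6 cm
A cube has 12 edges, all equal.
Formula: total edge length = 12 * s
Total = 12 * 7.6
Total = 91.2
91.2 cm


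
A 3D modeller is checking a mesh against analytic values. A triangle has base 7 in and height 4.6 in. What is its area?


Shape: triangle
Base b = 7 in, Height h = 4.6 in
Formula: A = (1/2) * b * h
A = 0.5 * 7 * 4.6
A = 0.5 * 32.2
A = 16.1
16.1 in^2


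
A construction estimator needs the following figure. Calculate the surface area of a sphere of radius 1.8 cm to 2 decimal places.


Shape: sphere
Radius r = 1.8 cm
Formula: SA = 4 * pi * r^2
r^2 = 3.24
SA = 4 * pi * 3.24
SA = 12.96 * pi
SA = 40.72
40.72 cm^2


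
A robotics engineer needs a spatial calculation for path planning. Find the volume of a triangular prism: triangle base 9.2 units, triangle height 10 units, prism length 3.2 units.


Shape: triangular prism
Triangle base = 9.2 units, triangle height = 10 units, prism length L = 3.2 units
Formula: V = (1/2 * b * h_tri) * L
Cross-section area = 0.5 * 9.2 * 10 = 46
V = 46 * 3.2
V = 147.2
147.2 units^3


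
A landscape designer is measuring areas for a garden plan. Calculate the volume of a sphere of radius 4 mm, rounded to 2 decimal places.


Shape: sphere
Radius r = 4 mm
Formula: V = (4/3) * pi * r^3
r^3 = 64
(4/3) * 64 = 85.333333
V = 85.333333 * pi
V = 268.08
268.08 mm^3


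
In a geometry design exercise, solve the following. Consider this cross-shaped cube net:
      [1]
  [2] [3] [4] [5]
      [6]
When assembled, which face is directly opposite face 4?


Net: cross layout. Take square 3 as the base (bottom).
Fold the four squares in the horizontal row up around 3: 2 -> left, 4 -> right, 5 wraps to the top.
Fold 1 and 6 up from 3: 1 -> back, 6 -> front.
Opposite pairs are therefore: (1, 6), (2, 4), (3, 5).
Face 4 is opposite face 2.
face 2


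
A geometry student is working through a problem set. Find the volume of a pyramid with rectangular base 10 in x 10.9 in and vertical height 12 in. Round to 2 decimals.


Shape: rectangular pyramid
Base: 10 in x 10.9 in, Height h = 12 in
Formula: V = (1/3) * base_area * h
base_area = 10 * 10.9 = 109
base_area * h = 109 * 12 = 1308
V = 1308 / 3
V = 436
436 in^3


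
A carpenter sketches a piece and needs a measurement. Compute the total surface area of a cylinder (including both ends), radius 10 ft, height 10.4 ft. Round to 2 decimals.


Shape: closed cylinder
Radius r = 10 ft, Height h = 10.4 ft
Formula: SA = 2*pi*r^2 + 2*pi*r*h = 2*pi*r*(r + h)
r + h = 20.4
2 * r * (r + h) = 2 * 10 * 20.4 = 408
SA = 408 * pi
SA = 1281.77
1281.77 ft^2


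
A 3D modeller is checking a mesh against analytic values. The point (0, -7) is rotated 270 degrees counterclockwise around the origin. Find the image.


Transformation: rotation about the origin
Original point: (0, -7)
Rule for 270 deg counterclockwise: (x, y) -> (y, -x)
Apply: (0, -7) -> (-7, 0)
(-7, 0)


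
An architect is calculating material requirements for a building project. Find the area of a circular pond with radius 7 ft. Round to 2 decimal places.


Shape: circle
Radius r = 7 ft
Formula: A = pi * r^2
r^2 = 7^2 = 49
A = pi * 49
A = 153.94
153.94 ft^2


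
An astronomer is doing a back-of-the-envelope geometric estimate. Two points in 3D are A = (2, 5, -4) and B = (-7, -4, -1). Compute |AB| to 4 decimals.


3D distance between two points
P1 = (2, 5, -4), P2 = (-7, -4, -1)
Formula: d = sqrt((x2-x1)^2 + (y2-y1)^2 + (z2-z1)^2)
dx = -7 - 2 = -9
dy = -4 - 5 = -9
dz = -1 - -4 = 3
dx^2 + dy^2 + dz^2 = 81 + 81 + 9 = 171
d = sqrt(171)
d = 13.0767
13.0767 units


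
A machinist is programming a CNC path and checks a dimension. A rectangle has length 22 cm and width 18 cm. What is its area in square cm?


Shape: rectangle
Length l = 22 cm, Width w = 18 cm
Formula: A = l * w
A = 22 * 18
A = 396
396 cm^2


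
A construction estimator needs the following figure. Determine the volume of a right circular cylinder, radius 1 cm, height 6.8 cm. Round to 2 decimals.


Shape: cylinder
Radius r = 1 cm, Height h = 6.8 cm
Formula: V = pi * r^2 * h
r^2 = 1
V = pi * 1 * 6.8
V = 6.8 * pi
V = 21.36
21.36 cm^3


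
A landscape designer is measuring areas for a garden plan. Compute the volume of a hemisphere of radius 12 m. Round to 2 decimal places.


Shape: hemisphere (half of a sphere)
Radius r = 12 m
Formula: V = (1/2) * (4/3) * pi * r^3 = (2/3) * pi * r^3
r^3 = 1728
(2/3) * 1728 = 1152
V = 1152 * pi
V = 3619.11
3619.11 m^3


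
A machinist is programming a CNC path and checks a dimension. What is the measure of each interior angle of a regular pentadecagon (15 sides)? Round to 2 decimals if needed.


Shape: regular pentadecagon (15 sides)
Formula: interior angle = (n - 2) * 180 / n
(n - 2) = 13
(n - 2) * 180 = 2340
angle = 2340 / 15
angle = 156
156 degrees


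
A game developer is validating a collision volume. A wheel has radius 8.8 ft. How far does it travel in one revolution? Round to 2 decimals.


Shape: circle
Radius r = 8.8 ft
Formula: C = 2 * pi * r
C = 2 * pi * 8.8
C = 17.6 * pi
C = 55.29
55.29 ft


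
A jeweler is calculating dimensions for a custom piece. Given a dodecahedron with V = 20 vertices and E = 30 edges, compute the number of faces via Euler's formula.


Polyhedron: dodecahedron
Euler's formula for convex polyhedra: V - E + F = 2
Given: V = 20 vertices and E = 30 edges
Solve for F:
F = 2 + E - V = 2 + 30 - 20 = 12
12 faces


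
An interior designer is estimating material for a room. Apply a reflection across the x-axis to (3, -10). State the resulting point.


Transformation: reflection
Original point: (3, -10)
Rule for reflection over the x-axis: (x, y) -> (x, -y)
Apply: (3, -10) -> (3, 10)
(3, 10)


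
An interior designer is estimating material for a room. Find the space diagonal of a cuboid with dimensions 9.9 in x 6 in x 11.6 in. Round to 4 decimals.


Shape: rectangular box (space diagonal)
l = 9.9 in, w = 6 in, h = 11.6 in
Visualize: the diagonal of the base, then a right triangle with that diagonal and the height.
Formula: d = sqrt(l^2 + w^2 + h^2)
l^2 + w^2 + h^2 = 98.01 + 36 + 134.56 = 268.57
d = sqrt(268.57)
d = 16.3881
16.3881 in


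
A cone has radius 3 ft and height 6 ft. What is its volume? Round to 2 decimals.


Shape: cone
Radius r = 3 ft, Height h = 6 ft
Formula: V = (1/3) * pi * r^2 * h
r^2 = 9
pi * r^2 * h = pi * 9 * 6 = 54 * pi
V = 54 * pi / 3
V = 56.55
56.55 ft^3


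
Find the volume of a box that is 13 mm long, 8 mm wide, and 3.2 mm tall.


Shape: rectangular prism
l = 13 mm, w = 8 mm, h = 3.2 mm
Formula: V = l * w * h
V = 13 * 8 * 3.2
V = 104 * 3.2
V = 332.8
332.8 mm^3


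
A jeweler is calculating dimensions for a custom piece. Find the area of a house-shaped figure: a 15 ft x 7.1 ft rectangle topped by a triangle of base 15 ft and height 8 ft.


Composite shape: rectangle + triangle
Rectangle area = 15 * 7.1 = 106.5
Triangle area = 0.5 * 15 * 8 = 60
Total = 106.5 + 60
Total = 166.5
166.5 ft^2


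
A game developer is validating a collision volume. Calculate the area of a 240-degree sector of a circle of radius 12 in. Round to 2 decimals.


Shape: circular sector
Radius r = 12 in, Angle = 240 degrees
Formula: A = (angle/360) * pi * r^2
r^2 = 144
Fraction of circle = 240/360
A = (240/360) * pi * 144
A = 96 * pi
A = 301.59
301.59 in^2


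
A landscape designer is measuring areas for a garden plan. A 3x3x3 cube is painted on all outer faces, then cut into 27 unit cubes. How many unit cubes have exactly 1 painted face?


Large cube: 3 x 3 x 3, cut into unit cubes.
n = 3, so n - 2 = 1
Cubes with 1 painted face lie in the interior of each face.
A cube has 6 faces; each contributes (n - 2)^2 = 1 such cubes.
Count = 6 * 1 = 6
6 unit cubes


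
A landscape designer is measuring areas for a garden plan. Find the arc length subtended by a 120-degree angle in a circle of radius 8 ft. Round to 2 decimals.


Shape: circular arc
Radius r = 8 ft, Angle = 120 degrees
Formula: L = (angle/360) * 2 * pi * r
2 * pi * r = 16 * pi
L = (120/360) * 16 * pi
L = 5.333333 * pi
L = 16.76
16.76 ft


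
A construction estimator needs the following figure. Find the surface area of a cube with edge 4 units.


Shape: cube
Side s = 4 units
A cube has 6 square faces.
Formula: SA = 6 * s^2
s^2 = 16
SA = 6 * 16
SA = 96
96 units^2


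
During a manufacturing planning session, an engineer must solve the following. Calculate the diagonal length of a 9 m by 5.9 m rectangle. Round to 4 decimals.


Shape: rectangle (diagonal via Pythagoras)
Sides: 9 m and 5.9 m
Formula: d = sqrt(l^2 + w^2)
l^2 = 81, w^2 = 34.81
l^2 + w^2 = 115.81
d = sqrt(115.81)
d = 10.7615
10.7615 m


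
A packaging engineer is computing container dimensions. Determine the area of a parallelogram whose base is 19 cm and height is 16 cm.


Shape: parallelogram
Base b = 19 cm, Height h = 16 cm
Formula: A = b * h
A = 19 * 16
A = 304
304 cm^2


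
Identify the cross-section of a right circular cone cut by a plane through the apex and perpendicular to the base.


Solid: right circular cone
Cutting plane: through the apex and perpendicular to the base
Visualize the intersection of the plane with the solid's surface.
The boundary of the cut region is a isosceles triangle.
isosceles triangle


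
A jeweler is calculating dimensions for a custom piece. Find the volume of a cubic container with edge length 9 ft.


Shape: cube
Side s = 9 ft
Formula: V = s^3
V = 9 * 9 * 9
V = 81 * 9
V = 729
729 ft^3


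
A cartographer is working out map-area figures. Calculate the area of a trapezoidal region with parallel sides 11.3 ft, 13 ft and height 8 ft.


Shape: trapezoid
Parallel sides a = 11.3 ft, b = 13 ft; Height h = 8 ft
Formula: A = (a + b) * h / 2
a + b = 11.3 + 13 = 24.3
A = 24.3 * 8 / 2
A = 194.4 / 2
A = 97.2
97.2 ft^2


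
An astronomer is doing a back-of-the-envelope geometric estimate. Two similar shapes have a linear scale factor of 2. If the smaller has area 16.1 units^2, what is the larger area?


Linear scale factor k = 2
Original area = 16.1 units^2
Rule: under a linear scaling by k, areas scale by k^2.
k^2 = 2^2 = 4
New area = 16.1 * 4
New area = 64.4
64.4 units^2


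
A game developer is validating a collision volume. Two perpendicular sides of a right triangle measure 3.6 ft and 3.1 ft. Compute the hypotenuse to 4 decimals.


Shape: right triangle
Legs a = 3.6 ft, b = 3.1 ft
Formula: c = sqrt(a^2 + b^2)
a^2 = 12.96, b^2 = 9.61
a^2 + b^2 = 22.57
c = sqrt(22.57)
c = 4.7508
4.7508 ft


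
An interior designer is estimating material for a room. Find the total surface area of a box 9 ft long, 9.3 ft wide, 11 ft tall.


Shape: rectangular prism
l = 9 ft, w = 9.3 ft, h = 11 ft
Formula: SA = 2(lw + lh + wh)
lw = 83.7, lh = 99, wh = 102.3
lw + lh + wh = 285
SA = 2 * 285
SA = 570
570 ft^2


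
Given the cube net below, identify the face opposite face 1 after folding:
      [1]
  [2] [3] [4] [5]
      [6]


Net: cross layout. Take square 3 as the base (bottom).
Fold the four squares in the horizontal row up around 3: 2 -> left, 4 -> right, 5 wraps to the top.
Fold 1 and 6 up from 3: 1 -> back, 6 -> front.
Opposite pairs are therefore: (1, 6), (2, 4), (3, 5).
Face 1 is opposite face 6.
face 6


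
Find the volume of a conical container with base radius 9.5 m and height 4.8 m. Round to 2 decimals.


Shape: cone
Radius r = 9.5 m, Height h = 4.8 m
Formula: V = (1/3) * pi * r^2 * h
r^2 = 90.25
pi * r^2 * h = pi * 90.25 * 4.8 = 433.2 * pi
V = 433.2 * pi / 3
V = 453.65
453.65 m^3


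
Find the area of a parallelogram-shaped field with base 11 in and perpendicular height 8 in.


Shape: parallelogram
Base b = 11 in, Height h = 8 in
Formula: A = b * h
A = 11 * 8
A = 88
88 in^2


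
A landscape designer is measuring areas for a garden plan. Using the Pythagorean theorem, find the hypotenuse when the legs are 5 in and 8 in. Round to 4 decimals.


Shape: right triangle
Legs a = 5 in, b = 8 in
Formula: c = sqrt(a^2 + b^2)
a^2 = 25, b^2 = 64
a^2 + b^2 = 89
c = sqrt(89)
c = 9.434
9.434 in


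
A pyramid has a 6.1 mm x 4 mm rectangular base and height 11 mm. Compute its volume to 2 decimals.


Shape: rectangular pyramid
Base: 6.1 mm x 4 mm, Height h = 11 mm
Formula: V = (1/3) * base_area * h
base_area = 6.1 * 4 = 24.4
base_area * h = 24.4 * 11 = 268.4
V = 268.4 / 3
V = 89.47
89.47 mm^3


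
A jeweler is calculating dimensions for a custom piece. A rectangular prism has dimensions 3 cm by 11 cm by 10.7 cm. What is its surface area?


Shape: rectangular prism
l = 3 cm, w = 11 cm, h = 10.7 cm
Formula: SA = 2(lw + lh + wh)
lw = 33, lh = 32.1, wh = 117.7
lw + lh + wh = 182.8
SA = 2 * 182.8
SA = 365.6
365.6 cm^2


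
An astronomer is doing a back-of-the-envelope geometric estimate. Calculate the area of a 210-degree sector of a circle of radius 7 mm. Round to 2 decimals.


Shape: circular sector
Radius r = 7 mm, Angle = 210 degrees
Formula: A = (angle/360) * pi * r^2
r^2 = 49
Fraction of circle = 210/360
A = (210/360) * pi * 49
A = 28.583333 * pi
A = 89.8
89.8 mm^2


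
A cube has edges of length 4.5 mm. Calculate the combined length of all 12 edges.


Shape: cube
Side s = 4.5 mm
A cube has 12 edges, all equal.
Formula: total edge length = 12 * s
Total = 12 * 4.5
Total = 54
54 mm


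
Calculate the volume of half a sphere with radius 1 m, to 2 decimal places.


Shape: hemisphere (half of a sphere)
Radius r = 1 m
Formula: V = (1/2) * (4/3) * pi * r^3 = (2/3) * pi * r^3
r^3 = 1
(2/3) * 1 = 0.666667
V = 0.666667 * pi
V = 2.09
2.09 m^3


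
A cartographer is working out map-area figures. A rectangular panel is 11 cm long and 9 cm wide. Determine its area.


Shape: rectangle
Length l = 11 cm, Width w = 9 cm
Formula: A = l * w
A = 11 * 9
A = 99
99 cm^2


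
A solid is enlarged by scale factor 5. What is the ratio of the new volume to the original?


Linear scale factor k = 5
Rule: under a linear scaling by k, volumes scale by k^3.
k^3 = 5 * 5 * 5
k^3 = 25 * 5
k^3 = 125
Volume scales by a factor of 125.
125 (dimensionless)


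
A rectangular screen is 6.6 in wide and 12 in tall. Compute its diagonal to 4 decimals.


Shape: rectangle (diagonal via Pythagoras)
Sides: 6.6 in and 12 in
Formula: d = sqrt(l^2 + w^2)
l^2 = 43.56, w^2 = 144
l^2 + w^2 = 187.56
d = sqrt(187.56)
d = 13.6953
13.6953 in


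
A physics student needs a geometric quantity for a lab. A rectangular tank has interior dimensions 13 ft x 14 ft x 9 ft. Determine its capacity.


Shape: rectangular prism
l = 13 ft, w = 14 ft, h = 9 ft
Formula: V = l * w * h
V = 13 * 14 * 9
V = 182 * 9
V = 1638
1638 ft^3


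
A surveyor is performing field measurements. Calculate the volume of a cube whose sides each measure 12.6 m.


Shape: cube
Side s = 12.6 m
Formula: V = s^3
V = 12.6 * 12.6 * 12.6
V = 158.76 * 12.6
V = 2000.376
2000.376 m^3


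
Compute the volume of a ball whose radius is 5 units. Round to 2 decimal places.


Shape: sphere
Radius r = 5 units
Formula: V = (4/3) * pi * r^3
r^3 = 125
(4/3) * 125 = 166.666667
V = 166.666667 * pi
V = 523.6
523.6 units^3


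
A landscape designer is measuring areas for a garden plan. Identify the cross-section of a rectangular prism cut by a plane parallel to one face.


Solid: rectangular prism
Cutting plane: parallel to one face
Visualize the intersection of the plane with the solid's surface.
The boundary of the cut region is a rectangle.
rectangle


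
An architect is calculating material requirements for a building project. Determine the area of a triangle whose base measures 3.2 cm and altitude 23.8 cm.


Shape: triangle
Base b = 3.2 cm, Height h = 23.8 cm
Formula: A = (1/2) * b * h
A = 0.5 * 3.2 * 23.8
A = 0.5 * 76.16
A = 38.08
38.08 cm^2


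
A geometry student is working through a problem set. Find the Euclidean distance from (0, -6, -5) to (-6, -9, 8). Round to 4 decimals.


3D distance between two points
P1 = (0, -6, -5), P2 = (-6, -9, 8)
Formula: d = sqrt((x2-x1)^2 + (y2-y1)^2 + (z2-z1)^2)
dx = -6 - 0 = -6
dy = -9 - -6 = -3
dz = 8 - -5 = 13
dx^2 + dy^2 + dz^2 = 36 + 9 + 169 = 214
d = sqrt(214)
d = 14.6287
14.6287 units


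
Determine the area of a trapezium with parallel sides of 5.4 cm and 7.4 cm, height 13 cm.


Shape: trapezoid
Parallel sides a = 5.4 cm, b = 7.4 cm; Height h = 13 cm
Formula: A = (a + b) * h / 2
a + b = 5.4 + 7.4 = 12.8
A = 12.8 * 13 / 2
A = 166.4 / 2
A = 83.2
83.2 cm^2


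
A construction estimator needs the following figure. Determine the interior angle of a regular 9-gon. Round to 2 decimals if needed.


Shape: regular nonagon (9 sides)
Formula: interior angle = (n - 2) * 180 / n
(n - 2) = 7
(n - 2) * 180 = 1260
angle = 1260 / 9
angle = 140
140 degrees


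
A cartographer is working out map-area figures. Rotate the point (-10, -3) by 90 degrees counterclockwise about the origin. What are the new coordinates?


Transformation: rotation about the origin
Original point: (-10, -3)
Rule for 90 deg counterclockwise: (x, y) -> (-y, x)
Apply: (-10, -3) -> (3, -10)
(3, -10)


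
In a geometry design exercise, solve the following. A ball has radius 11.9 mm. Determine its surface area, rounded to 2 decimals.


Shape: sphere
Radius r = 11.9 mm
Formula: SA = 4 * pi * r^2
r^2 = 141.61
SA = 4 * pi * 141.61
SA = 566.44 * pi
SA = 1779.52
1779.52 mm^2


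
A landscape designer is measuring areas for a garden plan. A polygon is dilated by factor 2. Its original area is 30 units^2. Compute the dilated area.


Linear scale factor k = 2
Original area = 30 units^2
Rule: under a linear scaling by k, areas scale by k^2.
k^2 = 2^2 = 4
New area = 30 * 4
New area = 120
120 units^2


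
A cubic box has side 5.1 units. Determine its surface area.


Shape: cube
Side s = 5.1 units
A cube has 6 square faces.
Formula: SA = 6 * s^2
s^2 = 26.01
SA = 6 * 26.01
SA = 156.06
156.06 units^2


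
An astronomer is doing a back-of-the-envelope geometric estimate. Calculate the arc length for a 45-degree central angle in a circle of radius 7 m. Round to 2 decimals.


Shape: circular arc
Radius r = 7 m, Angle = 45 degrees
Formula: L = (angle/360) * 2 * pi * r
2 * pi * r = 14 * pi
L = (45/360) * 14 * pi
L = 1.75 * pi
L = 5.5
5.5 m


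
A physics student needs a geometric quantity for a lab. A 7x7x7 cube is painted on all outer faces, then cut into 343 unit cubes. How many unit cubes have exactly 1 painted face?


Large cube: 7 x 7 x 7, cut into unit cubes.
n = 7, so n - 2 = 5
Cubes with 1 painted face lie in the interior of each face.
A cube has 6 faces; each contributes (n - 2)^2 = 25 such cubes.
Count = 6 * 25 = 150
150 unit cubes
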